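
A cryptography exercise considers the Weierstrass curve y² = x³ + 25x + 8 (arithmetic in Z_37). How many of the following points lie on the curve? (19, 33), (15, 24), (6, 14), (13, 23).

(19, 33): 33² ≡ 16, rhs ≡ 16 → on.
(15, 24): 24² ≡ 21, rhs ≡ 21 → on.
(6, 14): 14² ≡ 11, rhs ≡ 4 → off.
(13, 23): 23² ≡ 11, rhs ≡ 14 → off.

2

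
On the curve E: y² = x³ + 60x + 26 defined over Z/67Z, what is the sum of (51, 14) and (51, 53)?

O

The two points share x = 51 and their y-coordinates satisfy 14 + 53 ≡ 0 (mod 67), so they are inverses. Their sum is 𝒪.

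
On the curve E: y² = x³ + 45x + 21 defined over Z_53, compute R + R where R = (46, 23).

(20, 21)

tangent at (46, 23): λ = (3·46² + 45)/(2·23) ≡ 33/46. 46⁻¹ ≡ 15 (mod 53) since 46·15 = 690 ≡ 1, so λ ≡ 33·15 ≡ 18.
  x = λ² - 46 - 46 = 324 - 92 ≡ 20; y = λ·(46 - 20) - 23 ≡ 21. → (20, 21)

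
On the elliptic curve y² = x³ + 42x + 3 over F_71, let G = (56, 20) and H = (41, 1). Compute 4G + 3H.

First 4G:
Repeated addition: build up to 4G.
2G: tangent at (56, 20): λ = (3·56² + 42)/(2·20) ≡ 7/40. 40⁻¹ ≡ 16 (mod 71) since 40·16 = 640 ≡ 1, so λ ≡ 7·16 ≡ 41.
  x = λ² - 56 - 56 = 1681 - 112 ≡ 7; y = λ·(56 - 7) - 20 ≡ 1. → (7, 1)
3G: (7, 1) + (56, 20). λ = (20 - 1)/(56 - 7) ≡ 19/49 mod 71. 49⁻¹ ≡ 29 (mod 71), so λ ≡ 54.
  x = λ² - 7 - 56 = 2916 - 63 ≡ 13; y = λ·(7 - 13) - 1 ≡ 30. → (13, 30)
4G: (13, 30) + (56, 20). λ = (20 - 30)/(56 - 13) ≡ 61/43 mod 71. 43⁻¹ ≡ 38 (mod 71) since 43·38 = 1634 ≡ 1, so λ ≡ 46.
  x = λ² - 13 - 56 = 2116 - 69 ≡ 59; y = λ·(13 - 59) - 30 ≡ 55. → (59, 55)
4G = (59, 55).
Next 3H:
Repeated addition: build up to 3H.
2H: tangent at (41, 1): λ = (3·41² + 42)/(2·1) ≡ 44/2. 2⁻¹ ≡ 36 (mod 71), so λ ≡ 44·36 ≡ 22.
  x = λ² - 41 - 41 = 484 - 82 ≡ 47; y = λ·(41 - 47) - 1 ≡ 9. → (47, 9)
3H: (47, 9) + (41, 1). λ = (1 - 9)/(41 - 47) ≡ 63/65 mod 71. 65⁻¹ ≡ 59 (mod 71), so λ ≡ 25.
  x = λ² - 47 - 41 = 625 - 88 ≡ 40; y = λ·(47 - 40) - 9 ≡ 24. → (40, 24)
3H = (40, 24).
Finally 4G + 3H:
(59, 55) + (40, 24). λ = (24 - 55)/(40 - 59) ≡ 40/52 mod 71. 52⁻¹ ≡ 56 (mod 71) since 52·56 = 2912 ≡ 1, so λ ≡ 39.
  x = λ² - 59 - 40 = 1521 - 99 ≡ 2; y = λ·(59 - 2) - 55 ≡ 38. → (2, 38)

(2, 38)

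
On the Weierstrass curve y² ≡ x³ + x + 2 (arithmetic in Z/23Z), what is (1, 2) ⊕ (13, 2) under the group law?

(9, 21)

(1, 2) + (13, 2). λ = (2 - 2)/(13 - 1) ≡ 0/12 mod 23. 12⁻¹ ≡ 2 (mod 23) since 12·2 = 24 ≡ 1, so λ ≡ 0.
  x = λ² - 1 - 13 = 0 - 14 ≡ 9; y = λ·(1 - 9) - 2 ≡ 21. → (9, 21)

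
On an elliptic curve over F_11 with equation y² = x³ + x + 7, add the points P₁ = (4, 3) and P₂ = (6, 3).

(1, 8)

(4, 3) + (6, 3). λ = (3 - 3)/(6 - 4) ≡ 0/2 mod 11. 2⁻¹ ≡ 6 (mod 11), so λ ≡ 0.
  x = λ² - 4 - 6 = 0 - 10 ≡ 1; y = λ·(4 - 1) - 3 ≡ 8. → (1, 8)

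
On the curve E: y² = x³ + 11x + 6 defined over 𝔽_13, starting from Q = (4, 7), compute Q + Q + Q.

(7, 6)

Repeated addition: build up to 3Q.
2Q: tangent at (4, 7): λ = (3·4² + 11)/(2·7) ≡ 7/1. 1⁻¹ ≡ 1 (mod 13), so λ ≡ 7·1 ≡ 7.
  x = λ² - 4 - 4 = 49 - 8 ≡ 2; y = λ·(4 - 2) - 7 ≡ 7. → (2, 7)
3Q: (2, 7) + (4, 7). λ = (7 - 7)/(4 - 2) ≡ 0/2 mod 13. 2⁻¹ ≡ 7 (mod 13), so λ ≡ 0.
  x = λ² - 2 - 4 = 0 - 6 ≡ 7; y = λ·(2 - 7) - 7 ≡ 6. → (7, 6)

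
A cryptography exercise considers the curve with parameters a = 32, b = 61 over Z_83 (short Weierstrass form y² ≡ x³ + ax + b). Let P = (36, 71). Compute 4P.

(36, 12)

Repeated addition: build up to 4P.
2P: tangent at (36, 71): λ = (3·36² + 32)/(2·71) ≡ 19/59. 59⁻¹ ≡ 38 (mod 83) since 59·38 = 2242 ≡ 1, so λ ≡ 19·38 ≡ 58.
  x = λ² - 36 - 36 = 3364 - 72 ≡ 55; y = λ·(36 - 55) - 71 ≡ 72. → (55, 72)
3P: (55, 72) + (36, 71). λ = (71 - 72)/(36 - 55) ≡ 82/64 mod 83. 64⁻¹ ≡ 48 (mod 83), so λ ≡ 35.
  x = λ² - 55 - 36 = 1225 - 91 ≡ 55; y = λ·(55 - 55) - 72 ≡ 11. → (55, 11)
4P: (55, 11) + (36, 71). λ = (71 - 11)/(36 - 55) ≡ 60/64 mod 83. 64⁻¹ ≡ 48 (mod 83) since 64·48 = 3072 ≡ 1, so λ ≡ 58.
  x = λ² - 55 - 36 = 3364 - 91 ≡ 36; y = λ·(55 - 36) - 11 ≡ 12. → (36, 12)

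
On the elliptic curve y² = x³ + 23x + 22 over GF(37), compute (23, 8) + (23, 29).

The two points share x = 23 and their y-coordinates satisfy 8 + 29 ≡ 0 (mod 37), so they are inverses. Their sum is 𝒪.

O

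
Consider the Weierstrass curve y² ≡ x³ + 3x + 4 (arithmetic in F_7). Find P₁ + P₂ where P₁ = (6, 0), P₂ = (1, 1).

(2, 2)

(6, 0) + (1, 1). λ = (1 - 0)/(1 - 6) ≡ 1/2 mod 7. 2⁻¹ ≡ 4 (mod 7) since 2·4 = 8 ≡ 1, so λ ≡ 4.
  x = λ² - 6 - 1 = 16 - 7 ≡ 2; y = λ·(6 - 2) - 0 ≡ 2. → (2, 2)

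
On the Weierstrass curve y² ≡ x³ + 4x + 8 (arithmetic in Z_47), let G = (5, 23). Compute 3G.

(15, 24)

Repeated addition: build up to 3G.
2G: tangent at (5, 23): λ = (3·5² + 4)/(2·23) ≡ 32/46. 46⁻¹ ≡ 46 (mod 47), so λ ≡ 32·46 ≡ 15.
  x = λ² - 5 - 5 = 225 - 10 ≡ 27; y = λ·(5 - 27) - 23 ≡ 23. → (27, 23)
3G: (27, 23) + (5, 23). λ = (23 - 23)/(5 - 27) ≡ 0/25 mod 47. 25⁻¹ ≡ 32 (mod 47), so λ ≡ 0.
  x = λ² - 27 - 5 = 0 - 32 ≡ 15; y = λ·(27 - 15) - 23 ≡ 24. → (15, 24)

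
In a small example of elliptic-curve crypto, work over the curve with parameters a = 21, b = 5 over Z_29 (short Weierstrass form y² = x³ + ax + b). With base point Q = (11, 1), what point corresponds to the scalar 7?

Double-and-add on 7 = (111)₂. Start with Q = (11, 1) for the leading 1-bit.
double: tangent at (11, 1): λ = (3·11² + 21)/(2·1) ≡ 7/2. 2⁻¹ ≡ 15 (mod 29) since 2·15 = 30 ≡ 1, so λ ≡ 7·15 ≡ 18.
  x = λ² - 11 - 11 = 324 - 22 ≡ 12; y = λ·(11 - 12) - 1 ≡ 10. → (12, 10)
add Q: (12, 10) + (11, 1). λ = (1 - 10)/(11 - 12) ≡ 20/28 mod 29. 28⁻¹ ≡ 28 (mod 29) since 28·28 = 784 ≡ 1, so λ ≡ 9.
  x = λ² - 12 - 11 = 81 - 23 ≡ 0; y = λ·(12 - 0) - 10 ≡ 11. → (0, 11)
double: tangent at (0, 11): λ = (3·0² + 21)/(2·11) ≡ 21/22. 22⁻¹ ≡ 4 (mod 29), so λ ≡ 21·4 ≡ 26.
  x = λ² - 0 - 0 = 676 - 0 ≡ 9; y = λ·(0 - 9) - 11 ≡ 16. → (9, 16)
add Q: (9, 16) + (11, 1). λ = (1 - 16)/(11 - 9) ≡ 14/2 mod 29. 2⁻¹ ≡ 15 (mod 29) since 2·15 = 30 ≡ 1, so λ ≡ 7.
  x = λ² - 9 - 11 = 49 - 20 ≡ 0; y = λ·(9 - 0) - 16 ≡ 18. → (0, 18)

(0, 18)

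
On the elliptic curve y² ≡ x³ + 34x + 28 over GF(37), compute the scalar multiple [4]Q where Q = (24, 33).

Double-and-add on 4 = (100)₂. Start with Q = (24, 33) for the leading 1-bit.
double: tangent at (24, 33): λ = (3·24² + 34)/(2·33) ≡ 23/29. 29⁻¹ ≡ 23 (mod 37), so λ ≡ 23·23 ≡ 11.
  x = λ² - 24 - 24 = 121 - 48 ≡ 36; y = λ·(24 - 36) - 33 ≡ 20. → (36, 20)
double: tangent at (36, 20): λ = (3·36² + 34)/(2·20) ≡ 0/3. 3⁻¹ ≡ 25 (mod 37) since 3·25 = 75 ≡ 1, so λ ≡ 0·25 ≡ 0.
  x = λ² - 36 - 36 = 0 - 72 ≡ 2; y = λ·(36 - 2) - 20 ≡ 17. → (2, 17)

(2, 17)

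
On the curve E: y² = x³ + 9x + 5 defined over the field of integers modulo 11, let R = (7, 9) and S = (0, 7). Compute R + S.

(7, 9) + (0, 7). λ = (7 - 9)/(0 - 7) ≡ 9/4 mod 11. 4⁻¹ ≡ 3 (mod 11) since 4·3 = 12 ≡ 1, so λ ≡ 5.
  x = λ² - 7 - 0 = 25 - 7 ≡ 7; y = λ·(7 - 7) - 9 ≡ 2. → (7, 2)

(7, 2)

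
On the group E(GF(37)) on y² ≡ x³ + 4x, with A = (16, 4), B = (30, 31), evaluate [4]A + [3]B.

First 4A:
Double-and-add on 4 = (100)₂. Start with A = (16, 4) for the leading 1-bit.
double: tangent at (16, 4): λ = (3·16² + 4)/(2·4) ≡ 32/8. 8⁻¹ ≡ 14 (mod 37), so λ ≡ 32·14 ≡ 4.
  x = λ² - 16 - 16 = 16 - 32 ≡ 21; y = λ·(16 - 21) - 4 ≡ 13. → (21, 13)
double: tangent at (21, 13): λ = (3·21² + 4)/(2·13) ≡ 32/26. 26⁻¹ ≡ 10 (mod 37), so λ ≡ 32·10 ≡ 24.
  x = λ² - 21 - 21 = 576 - 42 ≡ 16; y = λ·(21 - 16) - 13 ≡ 33. → (16, 33)
4A = (16, 33).
Next 3B:
Repeated addition: build up to 3B.
2B: tangent at (30, 31): λ = (3·30² + 4)/(2·31) ≡ 3/25. 25⁻¹ ≡ 3 (mod 37), so λ ≡ 3·3 ≡ 9.
  x = λ² - 30 - 30 = 81 - 60 ≡ 21; y = λ·(30 - 21) - 31 ≡ 13. → (21, 13)
3B: (21, 13) + (30, 31). λ = (31 - 13)/(30 - 21) ≡ 18/9 mod 37. 9⁻¹ ≡ 33 (mod 37), so λ ≡ 2.
  x = λ² - 21 - 30 = 4 - 51 ≡ 27; y = λ·(21 - 27) - 13 ≡ 12. → (27, 12)
3B = (27, 12).
Finally 4A + 3B:
(16, 33) + (27, 12). λ = (12 - 33)/(27 - 16) ≡ 16/11 mod 37. 11⁻¹ ≡ 27 (mod 37), so λ ≡ 25.
  x = λ² - 16 - 27 = 625 - 43 ≡ 27; y = λ·(16 - 27) - 33 ≡ 25. → (27, 25)

(27, 25)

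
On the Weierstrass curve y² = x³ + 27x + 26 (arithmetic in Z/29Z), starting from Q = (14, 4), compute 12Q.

(21, 9)

Repeated addition: build up to 12Q.
2Q: tangent at (14, 4): λ = (3·14² + 27)/(2·4) ≡ 6/8. 8⁻¹ ≡ 11 (mod 29), so λ ≡ 6·11 ≡ 8.
  x = λ² - 14 - 14 = 64 - 28 ≡ 7; y = λ·(14 - 7) - 4 ≡ 23. → (7, 23)
3Q: (7, 23) + (14, 4). λ = (4 - 23)/(14 - 7) ≡ 10/7 mod 29. 7⁻¹ ≡ 25 (mod 29), so λ ≡ 18.
  x = λ² - 7 - 14 = 324 - 21 ≡ 13; y = λ·(7 - 13) - 23 ≡ 14. → (13, 14)
4Q: (13, 14) + (14, 4). λ = (4 - 14)/(14 - 13) ≡ 19/1 mod 29. 1⁻¹ ≡ 1 (mod 29) since 1·1 = 1 ≡ 1, so λ ≡ 19.
  x = λ² - 13 - 14 = 361 - 27 ≡ 15; y = λ·(13 - 15) - 14 ≡ 6. → (15, 6)
5Q: (15, 6) + (14, 4). λ = (4 - 6)/(14 - 15) ≡ 27/28 mod 29. 28⁻¹ ≡ 28 (mod 29), so λ ≡ 2.
  x = λ² - 15 - 14 = 4 - 29 ≡ 4; y = λ·(15 - 4) - 6 ≡ 16. → (4, 16)
6Q: (4, 16) + (14, 4). λ = (4 - 16)/(14 - 4) ≡ 17/10 mod 29. 10⁻¹ ≡ 3 (mod 29) since 10·3 = 30 ≡ 1, so λ ≡ 22.
  x = λ² - 4 - 14 = 484 - 18 ≡ 2; y = λ·(4 - 2) - 16 ≡ 28. → (2, 28)
7Q: (2, 28) + (14, 4). λ = (4 - 28)/(14 - 2) ≡ 5/12 mod 29. 12⁻¹ ≡ 17 (mod 29), so λ ≡ 27.
  x = λ² - 2 - 14 = 729 - 16 ≡ 17; y = λ·(2 - 17) - 28 ≡ 2. → (17, 2)
8Q: (17, 2) + (14, 4). λ = (4 - 2)/(14 - 17) ≡ 2/26 mod 29. 26⁻¹ ≡ 19 (mod 29) since 26·19 = 494 ≡ 1, so λ ≡ 9.
  x = λ² - 17 - 14 = 81 - 31 ≡ 21; y = λ·(17 - 21) - 2 ≡ 20. → (21, 20)
9Q: (21, 20) + (14, 4). λ = (4 - 20)/(14 - 21) ≡ 13/22 mod 29. 22⁻¹ ≡ 4 (mod 29) since 22·4 = 88 ≡ 1, so λ ≡ 23.
  x = λ² - 21 - 14 = 529 - 35 ≡ 1; y = λ·(21 - 1) - 20 ≡ 5. → (1, 5)
10Q: (1, 5) + (14, 4). λ = (4 - 5)/(14 - 1) ≡ 28/13 mod 29. 13⁻¹ ≡ 9 (mod 29) since 13·9 = 117 ≡ 1, so λ ≡ 20.
  x = λ² - 1 - 14 = 400 - 15 ≡ 8; y = λ·(1 - 8) - 5 ≡ 0. → (8, 0)
11Q: (8, 0) + (14, 4). λ = (4 - 0)/(14 - 8) ≡ 4/6 mod 29. 6⁻¹ ≡ 5 (mod 29), so λ ≡ 20.
  x = λ² - 8 - 14 = 400 - 22 ≡ 1; y = λ·(8 - 1) - 0 ≡ 24. → (1, 24)
12Q: (1, 24) + (14, 4). λ = (4 - 24)/(14 - 1) ≡ 9/13 mod 29. 13⁻¹ ≡ 9 (mod 29), so λ ≡ 23.
  x = λ² - 1 - 14 = 529 - 15 ≡ 21; y = λ·(1 - 21) - 24 ≡ 9. → (21, 9)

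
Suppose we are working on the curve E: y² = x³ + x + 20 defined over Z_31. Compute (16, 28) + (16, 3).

The two points share x = 16 and their y-coordinates satisfy 28 + 3 ≡ 0 (mod 31), so they are inverses. Their sum is O.

O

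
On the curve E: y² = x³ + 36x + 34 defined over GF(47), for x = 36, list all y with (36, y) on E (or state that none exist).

x³ + 36x + 34 = 47986 ≡ 46 (mod 47).
46 is a non-residue mod 47; no y exists.

none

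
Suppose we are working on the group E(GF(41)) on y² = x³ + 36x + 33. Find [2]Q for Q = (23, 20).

(38, 12)

tangent at (23, 20): λ = (3·23² + 36)/(2·20) ≡ 24/40. 40⁻¹ ≡ 40 (mod 41), so λ ≡ 24·40 ≡ 17.
  x = λ² - 23 - 23 = 289 - 46 ≡ 38; y = λ·(23 - 38) - 20 ≡ 12. → (38, 12)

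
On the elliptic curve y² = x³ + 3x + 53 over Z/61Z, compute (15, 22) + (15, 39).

The two points share x = 15 and their y-coordinates satisfy 22 + 39 ≡ 0 (mod 61), so they are inverses. Their sum is O.

O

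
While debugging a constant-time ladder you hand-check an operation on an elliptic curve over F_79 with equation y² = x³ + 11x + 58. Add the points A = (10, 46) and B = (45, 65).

(35, 42)

(10, 46) + (45, 65). λ = (65 - 46)/(45 - 10) ≡ 19/35 mod 79. 35⁻¹ ≡ 70 (mod 79), so λ ≡ 66.
  x = λ² - 10 - 45 = 4356 - 55 ≡ 35; y = λ·(10 - 35) - 46 ≡ 42. → (35, 42)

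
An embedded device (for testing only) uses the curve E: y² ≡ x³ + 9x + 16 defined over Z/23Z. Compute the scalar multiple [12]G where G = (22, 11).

(10, 18)

Repeated addition: build up to 12G.
2G: tangent at (22, 11): λ = (3·22² + 9)/(2·11) ≡ 12/22. 22⁻¹ ≡ 22 (mod 23), so λ ≡ 12·22 ≡ 11.
  x = λ² - 22 - 22 = 121 - 44 ≡ 8; y = λ·(22 - 8) - 11 ≡ 5. → (8, 5)
3G: (8, 5) + (22, 11). λ = (11 - 5)/(22 - 8) ≡ 6/14 mod 23. 14⁻¹ ≡ 5 (mod 23), so λ ≡ 7.
  x = λ² - 8 - 22 = 49 - 30 ≡ 19; y = λ·(8 - 19) - 5 ≡ 10. → (19, 10)
4G: (19, 10) + (22, 11). λ = (11 - 10)/(22 - 19) ≡ 1/3 mod 23. 3⁻¹ ≡ 8 (mod 23) since 3·8 = 24 ≡ 1, so λ ≡ 8.
  x = λ² - 19 - 22 = 64 - 41 ≡ 0; y = λ·(19 - 0) - 10 ≡ 4. → (0, 4)
5G: (0, 4) + (22, 11). λ = (11 - 4)/(22 - 0) ≡ 7/22 mod 23. 22⁻¹ ≡ 22 (mod 23), so λ ≡ 16.
  x = λ² - 0 - 22 = 256 - 22 ≡ 4; y = λ·(0 - 4) - 4 ≡ 1. → (4, 1)
6G: (4, 1) + (22, 11). λ = (11 - 1)/(22 - 4) ≡ 10/18 mod 23. 18⁻¹ ≡ 9 (mod 23), so λ ≡ 21.
  x = λ² - 4 - 22 = 441 - 26 ≡ 1; y = λ·(4 - 1) - 1 ≡ 16. → (1, 16)
7G: (1, 16) + (22, 11). λ = (11 - 16)/(22 - 1) ≡ 18/21 mod 23. 21⁻¹ ≡ 11 (mod 23) since 21·11 = 231 ≡ 1, so λ ≡ 14.
  x = λ² - 1 - 22 = 196 - 23 ≡ 12; y = λ·(1 - 12) - 16 ≡ 14. → (12, 14)
8G: (12, 14) + (22, 11). λ = (11 - 14)/(22 - 12) ≡ 20/10 mod 23. 10⁻¹ ≡ 7 (mod 23) since 10·7 = 70 ≡ 1, so λ ≡ 2.
  x = λ² - 12 - 22 = 4 - 34 ≡ 16; y = λ·(12 - 16) - 14 ≡ 1. → (16, 1)
9G: (16, 1) + (22, 11). λ = (11 - 1)/(22 - 16) ≡ 10/6 mod 23. 6⁻¹ ≡ 4 (mod 23) since 6·4 = 24 ≡ 1, so λ ≡ 17.
  x = λ² - 16 - 22 = 289 - 38 ≡ 21; y = λ·(16 - 21) - 1 ≡ 6. → (21, 6)
10G: (21, 6) + (22, 11). λ = (11 - 6)/(22 - 21) ≡ 5/1 mod 23. 1⁻¹ ≡ 1 (mod 23) since 1·1 = 1 ≡ 1, so λ ≡ 5.
  x = λ² - 21 - 22 = 25 - 43 ≡ 5; y = λ·(21 - 5) - 6 ≡ 5. → (5, 5)
11G: (5, 5) + (22, 11). λ = (11 - 5)/(22 - 5) ≡ 6/17 mod 23. 17⁻¹ ≡ 19 (mod 23), so λ ≡ 22.
  x = λ² - 5 - 22 = 484 - 27 ≡ 20; y = λ·(5 - 20) - 5 ≡ 10. → (20, 10)
12G: (20, 10) + (22, 11). λ = (11 - 10)/(22 - 20) ≡ 1/2 mod 23. 2⁻¹ ≡ 12 (mod 23), so λ ≡ 12.
  x = λ² - 20 - 22 = 144 - 42 ≡ 10; y = λ·(20 - 10) - 10 ≡ 18. → (10, 18)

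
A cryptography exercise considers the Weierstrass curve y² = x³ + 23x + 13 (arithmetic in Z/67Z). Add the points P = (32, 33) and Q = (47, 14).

(32, 33) + (47, 14). λ = (14 - 33)/(47 - 32) ≡ 48/15 mod 67. 15⁻¹ ≡ 9 (mod 67), so λ ≡ 30.
  x = λ² - 32 - 47 = 900 - 79 ≡ 17; y = λ·(32 - 17) - 33 ≡ 15. → (17, 15)

(17, 15)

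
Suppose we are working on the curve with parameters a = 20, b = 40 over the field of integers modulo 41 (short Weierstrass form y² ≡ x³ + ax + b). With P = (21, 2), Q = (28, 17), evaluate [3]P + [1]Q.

(21, 39)

First 3P:
Repeated addition: build up to 3P.
2P: tangent at (21, 2): λ = (3·21² + 20)/(2·2) ≡ 31/4. 4⁻¹ ≡ 31 (mod 41) since 4·31 = 124 ≡ 1, so λ ≡ 31·31 ≡ 18.
  x = λ² - 21 - 21 = 324 - 42 ≡ 36; y = λ·(21 - 36) - 2 ≡ 15. → (36, 15)
3P: (36, 15) + (21, 2). λ = (2 - 15)/(21 - 36) ≡ 28/26 mod 41. 26⁻¹ ≡ 30 (mod 41), so λ ≡ 20.
  x = λ² - 36 - 21 = 400 - 57 ≡ 15; y = λ·(36 - 15) - 15 ≡ 36. → (15, 36)
3P = (15, 36).
Finally 3P + Q:
(15, 36) + (28, 17). λ = (17 - 36)/(28 - 15) ≡ 22/13 mod 41. 13⁻¹ ≡ 19 (mod 41), so λ ≡ 8.
  x = λ² - 15 - 28 = 64 - 43 ≡ 21; y = λ·(15 - 21) - 36 ≡ 39. → (21, 39)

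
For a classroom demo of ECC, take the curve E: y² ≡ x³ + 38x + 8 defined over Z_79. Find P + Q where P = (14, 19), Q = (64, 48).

(2, 48)

(14, 19) + (64, 48). λ = (48 - 19)/(64 - 14) ≡ 29/50 mod 79. 50⁻¹ ≡ 49 (mod 79) since 50·49 = 2450 ≡ 1, so λ ≡ 78.
  x = λ² - 14 - 64 = 6084 - 78 ≡ 2; y = λ·(14 - 2) - 19 ≡ 48. → (2, 48)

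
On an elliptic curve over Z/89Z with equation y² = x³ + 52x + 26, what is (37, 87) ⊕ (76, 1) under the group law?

(55, 28)

(37, 87) + (76, 1). λ = (1 - 87)/(76 - 37) ≡ 3/39 mod 89. 39⁻¹ ≡ 16 (mod 89) since 39·16 = 624 ≡ 1, so λ ≡ 48.
  x = λ² - 37 - 76 = 2304 - 113 ≡ 55; y = λ·(37 - 55) - 87 ≡ 28. → (55, 28)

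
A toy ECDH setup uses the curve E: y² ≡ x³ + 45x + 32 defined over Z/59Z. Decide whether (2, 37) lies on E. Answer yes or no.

y² = 37² ≡ 12; x³ + 45x + 32 = 130 ≡ 12 (mod 59). 12 = 12.

yes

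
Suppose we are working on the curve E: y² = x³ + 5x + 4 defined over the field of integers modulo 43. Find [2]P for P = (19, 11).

(36, 20)

tangent at (19, 11): λ = (3·19² + 5)/(2·11) ≡ 13/22. 22⁻¹ ≡ 2 (mod 43) since 22·2 = 44 ≡ 1, so λ ≡ 13·2 ≡ 26.
  x = λ² - 19 - 19 = 676 - 38 ≡ 36; y = λ·(19 - 36) - 11 ≡ 20. → (36, 20)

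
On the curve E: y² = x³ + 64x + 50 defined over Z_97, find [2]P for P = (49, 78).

tangent at (49, 78): λ = (3·49² + 64)/(2·78) ≡ 89/59. 59⁻¹ ≡ 74 (mod 97) since 59·74 = 4366 ≡ 1, so λ ≡ 89·74 ≡ 87.
  x = λ² - 49 - 49 = 7569 - 98 ≡ 2; y = λ·(49 - 2) - 78 ≡ 34. → (2, 34)

(2, 34)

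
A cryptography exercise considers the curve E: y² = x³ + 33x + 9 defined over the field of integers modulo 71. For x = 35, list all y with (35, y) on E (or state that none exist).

x³ + 33x + 9 = 44039 ≡ 19 (mod 71).
Square roots of 19 mod 71: 27 and 44 (since 27² = 729 ≡ 19).

27, 44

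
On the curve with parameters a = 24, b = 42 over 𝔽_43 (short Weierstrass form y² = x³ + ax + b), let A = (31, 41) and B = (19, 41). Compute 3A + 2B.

First 3A:
Repeated addition: build up to 3A.
2A: tangent at (31, 41): λ = (3·31² + 24)/(2·41) ≡ 26/39. 39⁻¹ ≡ 32 (mod 43), so λ ≡ 26·32 ≡ 15.
  x = λ² - 31 - 31 = 225 - 62 ≡ 34; y = λ·(31 - 34) - 41 ≡ 0. → (34, 0)
3A: (34, 0) + (31, 41). λ = (41 - 0)/(31 - 34) ≡ 41/40 mod 43. 40⁻¹ ≡ 14 (mod 43) since 40·14 = 560 ≡ 1, so λ ≡ 15.
  x = λ² - 34 - 31 = 225 - 65 ≡ 31; y = λ·(34 - 31) - 0 ≡ 2. → (31, 2)
3A = (31, 2).
Next 2B:
Repeated addition: build up to 2B.
2B: tangent at (19, 41): λ = (3·19² + 24)/(2·41) ≡ 32/39. 39⁻¹ ≡ 32 (mod 43) since 39·32 = 1248 ≡ 1, so λ ≡ 32·32 ≡ 35.
  x = λ² - 19 - 19 = 1225 - 38 ≡ 26; y = λ·(19 - 26) - 41 ≡ 15. → (26, 15)
2B = (26, 15).
Finally 3A + 2B:
(31, 2) + (26, 15). λ = (15 - 2)/(26 - 31) ≡ 13/38 mod 43. 38⁻¹ ≡ 17 (mod 43) since 38·17 = 646 ≡ 1, so λ ≡ 6.
  x = λ² - 31 - 26 = 36 - 57 ≡ 22; y = λ·(31 - 22) - 2 ≡ 9. → (22, 9)

(22, 9)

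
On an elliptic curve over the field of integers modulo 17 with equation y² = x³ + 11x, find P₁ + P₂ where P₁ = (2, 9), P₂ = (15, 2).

(2, 9) + (15, 2). λ = (2 - 9)/(15 - 2) ≡ 10/13 mod 17. 13⁻¹ ≡ 4 (mod 17), so λ ≡ 6.
  x = λ² - 2 - 15 = 36 - 17 ≡ 2; y = λ·(2 - 2) - 9 ≡ 8. → (2, 8)

(2, 8)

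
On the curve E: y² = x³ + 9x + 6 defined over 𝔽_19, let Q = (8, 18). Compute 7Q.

(11, 7)

Double-and-add on 7 = (111)₂. Start with Q = (8, 18) for the leading 1-bit.
double: tangent at (8, 18): λ = (3·8² + 9)/(2·18) ≡ 11/17. 17⁻¹ ≡ 9 (mod 19), so λ ≡ 11·9 ≡ 4.
  x = λ² - 8 - 8 = 16 - 16 ≡ 0; y = λ·(8 - 0) - 18 ≡ 14. → (0, 14)
add Q: (0, 14) + (8, 18). λ = (18 - 14)/(8 - 0) ≡ 4/8 mod 19. 8⁻¹ ≡ 12 (mod 19), so λ ≡ 10.
  x = λ² - 0 - 8 = 100 - 8 ≡ 16; y = λ·(0 - 16) - 14 ≡ 16. → (16, 16)
double: tangent at (16, 16): λ = (3·16² + 9)/(2·16) ≡ 17/13. 13⁻¹ ≡ 3 (mod 19) since 13·3 = 39 ≡ 1, so λ ≡ 17·3 ≡ 13.
  x = λ² - 16 - 16 = 169 - 32 ≡ 4; y = λ·(16 - 4) - 16 ≡ 7. → (4, 7)
add Q: (4, 7) + (8, 18). λ = (18 - 7)/(8 - 4) ≡ 11/4 mod 19. 4⁻¹ ≡ 5 (mod 19) since 4·5 = 20 ≡ 1, so λ ≡ 17.
  x = λ² - 4 - 8 = 289 - 12 ≡ 11; y = λ·(4 - 11) - 7 ≡ 7. → (11, 7)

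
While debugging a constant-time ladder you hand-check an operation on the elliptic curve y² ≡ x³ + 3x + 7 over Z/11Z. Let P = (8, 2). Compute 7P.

(9, 9)

Repeated addition: build up to 7P.
2P: tangent at (8, 2): λ = (3·8² + 3)/(2·2) ≡ 8/4. 4⁻¹ ≡ 3 (mod 11) since 4·3 = 12 ≡ 1, so λ ≡ 8·3 ≡ 2.
  x = λ² - 8 - 8 = 4 - 16 ≡ 10; y = λ·(8 - 10) - 2 ≡ 5. → (10, 5)
3P: (10, 5) + (8, 2). λ = (2 - 5)/(8 - 10) ≡ 8/9 mod 11. 9⁻¹ ≡ 5 (mod 11), so λ ≡ 7.
  x = λ² - 10 - 8 = 49 - 18 ≡ 9; y = λ·(10 - 9) - 5 ≡ 2. → (9, 2)
4P: (9, 2) + (8, 2). λ = (2 - 2)/(8 - 9) ≡ 0/10 mod 11. 10⁻¹ ≡ 10 (mod 11) since 10·10 = 100 ≡ 1, so λ ≡ 0.
  x = λ² - 9 - 8 = 0 - 17 ≡ 5; y = λ·(9 - 5) - 2 ≡ 9. → (5, 9)
5P: (5, 9) + (8, 2). λ = (2 - 9)/(8 - 5) ≡ 4/3 mod 11. 3⁻¹ ≡ 4 (mod 11), so λ ≡ 5.
  x = λ² - 5 - 8 = 25 - 13 ≡ 1; y = λ·(5 - 1) - 9 ≡ 0. → (1, 0)
6P: (1, 0) + (8, 2). λ = (2 - 0)/(8 - 1) ≡ 2/7 mod 11. 7⁻¹ ≡ 8 (mod 11) since 7·8 = 56 ≡ 1, so λ ≡ 5.
  x = λ² - 1 - 8 = 25 - 9 ≡ 5; y = λ·(1 - 5) - 0 ≡ 2. → (5, 2)
7P: (5, 2) + (8, 2). λ = (2 - 2)/(8 - 5) ≡ 0/3 mod 11. 3⁻¹ ≡ 4 (mod 11) since 3·4 = 12 ≡ 1, so λ ≡ 0.
  x = λ² - 5 - 8 = 0 - 13 ≡ 9; y = λ·(5 - 9) - 2 ≡ 9. → (9, 9)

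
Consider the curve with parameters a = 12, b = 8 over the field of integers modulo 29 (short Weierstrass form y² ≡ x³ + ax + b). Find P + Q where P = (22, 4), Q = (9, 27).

(22, 4) + (9, 27). λ = (27 - 4)/(9 - 22) ≡ 23/16 mod 29. 16⁻¹ ≡ 20 (mod 29), so λ ≡ 25.
  x = λ² - 22 - 9 = 625 - 31 ≡ 14; y = λ·(22 - 14) - 4 ≡ 22. → (14, 22)

(14, 22)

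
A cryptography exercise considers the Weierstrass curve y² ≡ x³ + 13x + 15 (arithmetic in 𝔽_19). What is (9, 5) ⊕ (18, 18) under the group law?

(9, 5) + (18, 18). λ = (18 - 5)/(18 - 9) ≡ 13/9 mod 19. 9⁻¹ ≡ 17 (mod 19), so λ ≡ 12.
  x = λ² - 9 - 18 = 144 - 27 ≡ 3; y = λ·(9 - 3) - 5 ≡ 10. → (3, 10)

(3, 10)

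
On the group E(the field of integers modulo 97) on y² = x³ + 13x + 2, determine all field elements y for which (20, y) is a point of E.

none

x³ + 13x + 2 = 8262 ≡ 17 (mod 97).
17 is a non-residue mod 97; no y exists.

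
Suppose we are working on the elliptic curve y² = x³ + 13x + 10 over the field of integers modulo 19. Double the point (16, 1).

(7, 8)

tangent at (16, 1): λ = (3·16² + 13)/(2·1) ≡ 2/2. 2⁻¹ ≡ 10 (mod 19) since 2·10 = 20 ≡ 1, so λ ≡ 2·10 ≡ 1.
  x = λ² - 16 - 16 = 1 - 32 ≡ 7; y = λ·(16 - 7) - 1 ≡ 8. → (7, 8)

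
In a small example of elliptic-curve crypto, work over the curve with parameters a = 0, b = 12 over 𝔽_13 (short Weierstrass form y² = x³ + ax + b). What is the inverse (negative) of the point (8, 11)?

-(8, 11) = (8, -11 mod 13) = (8, 2).

(8, 2)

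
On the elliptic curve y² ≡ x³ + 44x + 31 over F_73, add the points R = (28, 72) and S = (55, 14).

(28, 72) + (55, 14). λ = (14 - 72)/(55 - 28) ≡ 15/27 mod 73. 27⁻¹ ≡ 46 (mod 73), so λ ≡ 33.
  x = λ² - 28 - 55 = 1089 - 83 ≡ 57; y = λ·(28 - 57) - 72 ≡ 66. → (57, 66)

(57, 66)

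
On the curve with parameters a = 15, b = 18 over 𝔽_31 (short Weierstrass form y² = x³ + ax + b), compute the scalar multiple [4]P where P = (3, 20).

(16, 18)

Repeated addition: build up to 4P.
2P: tangent at (3, 20): λ = (3·3² + 15)/(2·20) ≡ 11/9. 9⁻¹ ≡ 7 (mod 31) since 9·7 = 63 ≡ 1, so λ ≡ 11·7 ≡ 15.
  x = λ² - 3 - 3 = 225 - 6 ≡ 2; y = λ·(3 - 2) - 20 ≡ 26. → (2, 26)
3P: (2, 26) + (3, 20). λ = (20 - 26)/(3 - 2) ≡ 25/1 mod 31. 1⁻¹ ≡ 1 (mod 31), so λ ≡ 25.
  x = λ² - 2 - 3 = 625 - 5 ≡ 0; y = λ·(2 - 0) - 26 ≡ 24. → (0, 24)
4P: (0, 24) + (3, 20). λ = (20 - 24)/(3 - 0) ≡ 27/3 mod 31. 3⁻¹ ≡ 21 (mod 31), so λ ≡ 9.
  x = λ² - 0 - 3 = 81 - 3 ≡ 16; y = λ·(0 - 16) - 24 ≡ 18. → (16, 18)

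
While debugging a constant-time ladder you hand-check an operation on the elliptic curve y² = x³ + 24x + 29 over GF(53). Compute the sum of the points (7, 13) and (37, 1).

(24, 15)

(7, 13) + (37, 1). λ = (1 - 13)/(37 - 7) ≡ 41/30 mod 53. 30⁻¹ ≡ 23 (mod 53), so λ ≡ 42.
  x = λ² - 7 - 37 = 1764 - 44 ≡ 24; y = λ·(7 - 24) - 13 ≡ 15. → (24, 15)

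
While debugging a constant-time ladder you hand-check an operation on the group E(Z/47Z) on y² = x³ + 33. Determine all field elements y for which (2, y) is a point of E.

x³ + 0x + 33 = 41 ≡ 41 (mod 47).
41 is a non-residue mod 47; no y exists.

none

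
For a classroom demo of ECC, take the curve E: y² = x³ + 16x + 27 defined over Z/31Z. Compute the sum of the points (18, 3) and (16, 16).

(18, 3) + (16, 16). λ = (16 - 3)/(16 - 18) ≡ 13/29 mod 31. 29⁻¹ ≡ 15 (mod 31) since 29·15 = 435 ≡ 1, so λ ≡ 9.
  x = λ² - 18 - 16 = 81 - 34 ≡ 16; y = λ·(18 - 16) - 3 ≡ 15. → (16, 15)

(16, 15)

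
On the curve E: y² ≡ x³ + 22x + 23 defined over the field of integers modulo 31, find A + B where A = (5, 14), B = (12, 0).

(18, 12)

(5, 14) + (12, 0). λ = (0 - 14)/(12 - 5) ≡ 17/7 mod 31. 7⁻¹ ≡ 9 (mod 31), so λ ≡ 29.
  x = λ² - 5 - 12 = 841 - 17 ≡ 18; y = λ·(5 - 18) - 14 ≡ 12. → (18, 12)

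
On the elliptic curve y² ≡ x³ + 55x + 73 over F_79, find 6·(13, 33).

Write G = (13, 33).
Double-and-add on 6 = (110)₂. Start with G = (13, 33) for the leading 1-bit.
double: tangent at (13, 33): λ = (3·13² + 55)/(2·33) ≡ 9/66. 66⁻¹ ≡ 6 (mod 79), so λ ≡ 9·6 ≡ 54.
  x = λ² - 13 - 13 = 2916 - 26 ≡ 46; y = λ·(13 - 46) - 33 ≡ 2. → (46, 2)
add G: (46, 2) + (13, 33). λ = (33 - 2)/(13 - 46) ≡ 31/46 mod 79. 46⁻¹ ≡ 67 (mod 79), so λ ≡ 23.
  x = λ² - 46 - 13 = 529 - 59 ≡ 75; y = λ·(46 - 75) - 2 ≡ 42. → (75, 42)
double: tangent at (75, 42): λ = (3·75² + 55)/(2·42) ≡ 24/5. 5⁻¹ ≡ 16 (mod 79), so λ ≡ 24·16 ≡ 68.
  x = λ² - 75 - 75 = 4624 - 150 ≡ 50; y = λ·(75 - 50) - 42 ≡ 78. → (50, 78)

(50, 78)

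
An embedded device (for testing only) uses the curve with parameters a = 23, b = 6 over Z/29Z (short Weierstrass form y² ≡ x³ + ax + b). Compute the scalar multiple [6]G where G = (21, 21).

Double-and-add on 6 = (110)₂. Start with G = (21, 21) for the leading 1-bit.
double: tangent at (21, 21): λ = (3·21² + 23)/(2·21) ≡ 12/13. 13⁻¹ ≡ 9 (mod 29), so λ ≡ 12·9 ≡ 21.
  x = λ² - 21 - 21 = 441 - 42 ≡ 22; y = λ·(21 - 22) - 21 ≡ 16. → (22, 16)
add G: (22, 16) + (21, 21). λ = (21 - 16)/(21 - 22) ≡ 5/28 mod 29. 28⁻¹ ≡ 28 (mod 29) since 28·28 = 784 ≡ 1, so λ ≡ 24.
  x = λ² - 22 - 21 = 576 - 43 ≡ 11; y = λ·(22 - 11) - 16 ≡ 16. → (11, 16)
double: tangent at (11, 16): λ = (3·11² + 23)/(2·16) ≡ 9/3. 3⁻¹ ≡ 10 (mod 29), so λ ≡ 9·10 ≡ 3.
  x = λ² - 11 - 11 = 9 - 22 ≡ 16; y = λ·(11 - 16) - 16 ≡ 27. → (16, 27)

(16, 27)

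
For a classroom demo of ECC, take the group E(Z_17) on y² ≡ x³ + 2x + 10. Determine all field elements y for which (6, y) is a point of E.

x³ + 2x + 10 = 238 ≡ 0 (mod 17).
Only y = 0 satisfies y² ≡ 0.

0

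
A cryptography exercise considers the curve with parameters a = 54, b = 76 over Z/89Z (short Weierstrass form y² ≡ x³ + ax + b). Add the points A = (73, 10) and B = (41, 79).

(73, 10) + (41, 79). λ = (79 - 10)/(41 - 73) ≡ 69/57 mod 89. 57⁻¹ ≡ 25 (mod 89) since 57·25 = 1425 ≡ 1, so λ ≡ 34.
  x = λ² - 73 - 41 = 1156 - 114 ≡ 63; y = λ·(73 - 63) - 10 ≡ 63. → (63, 63)

(63, 63)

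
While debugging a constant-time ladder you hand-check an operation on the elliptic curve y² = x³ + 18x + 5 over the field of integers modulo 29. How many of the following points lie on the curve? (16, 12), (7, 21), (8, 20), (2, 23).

1

(16, 12): 12² ≡ 28, rhs ≡ 10 → off.
(7, 21): 21² ≡ 6, rhs ≡ 10 → off.
(8, 20): 20² ≡ 23, rhs ≡ 23 → on.
(2, 23): 23² ≡ 7, rhs ≡ 20 → off.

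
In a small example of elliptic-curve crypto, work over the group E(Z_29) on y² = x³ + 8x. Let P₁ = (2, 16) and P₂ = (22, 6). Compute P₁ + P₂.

(27, 11)

(2, 16) + (22, 6). λ = (6 - 16)/(22 - 2) ≡ 19/20 mod 29. 20⁻¹ ≡ 16 (mod 29) since 20·16 = 320 ≡ 1, so λ ≡ 14.
  x = λ² - 2 - 22 = 196 - 24 ≡ 27; y = λ·(2 - 27) - 16 ≡ 11. → (27, 11)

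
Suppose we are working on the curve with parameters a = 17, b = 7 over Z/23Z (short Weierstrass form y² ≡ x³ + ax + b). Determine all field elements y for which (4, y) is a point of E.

x³ + 17x + 7 = 139 ≡ 1 (mod 23).
Square roots of 1 mod 23: 1 and 22 (since 1² = 1 ≡ 1).

1, 22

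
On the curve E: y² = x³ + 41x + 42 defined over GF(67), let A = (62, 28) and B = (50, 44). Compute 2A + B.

(30, 20)

First 2A:
Repeated addition: build up to 2A.
2A: tangent at (62, 28): λ = (3·62² + 41)/(2·28) ≡ 49/56. 56⁻¹ ≡ 6 (mod 67), so λ ≡ 49·6 ≡ 26.
  x = λ² - 62 - 62 = 676 - 124 ≡ 16; y = λ·(62 - 16) - 28 ≡ 29. → (16, 29)
2A = (16, 29).
Finally 2A + B:
(16, 29) + (50, 44). λ = (44 - 29)/(50 - 16) ≡ 15/34 mod 67. 34⁻¹ ≡ 2 (mod 67), so λ ≡ 30.
  x = λ² - 16 - 50 = 900 - 66 ≡ 30; y = λ·(16 - 30) - 29 ≡ 20. → (30, 20)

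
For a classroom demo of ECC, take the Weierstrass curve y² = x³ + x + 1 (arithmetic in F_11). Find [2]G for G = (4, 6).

(6, 6)

tangent at (4, 6): λ = (3·4² + 1)/(2·6) ≡ 5/1. 1⁻¹ ≡ 1 (mod 11), so λ ≡ 5·1 ≡ 5.
  x = λ² - 4 - 4 = 25 - 8 ≡ 6; y = λ·(4 - 6) - 6 ≡ 6. → (6, 6)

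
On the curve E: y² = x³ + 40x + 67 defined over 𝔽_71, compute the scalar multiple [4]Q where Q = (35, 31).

Repeated addition: build up to 4Q.
2Q: tangent at (35, 31): λ = (3·35² + 40)/(2·31) ≡ 23/62. 62⁻¹ ≡ 63 (mod 71) since 62·63 = 3906 ≡ 1, so λ ≡ 23·63 ≡ 29.
  x = λ² - 35 - 35 = 841 - 70 ≡ 61; y = λ·(35 - 61) - 31 ≡ 67. → (61, 67)
3Q: (61, 67) + (35, 31). λ = (31 - 67)/(35 - 61) ≡ 35/45 mod 71. 45⁻¹ ≡ 30 (mod 71), so λ ≡ 56.
  x = λ² - 61 - 35 = 3136 - 96 ≡ 58; y = λ·(61 - 58) - 67 ≡ 30. → (58, 30)
4Q: (58, 30) + (35, 31). λ = (31 - 30)/(35 - 58) ≡ 1/48 mod 71. 48⁻¹ ≡ 37 (mod 71), so λ ≡ 37.
  x = λ² - 58 - 35 = 1369 - 93 ≡ 69; y = λ·(58 - 69) - 30 ≡ 60. → (69, 60)

(69, 60)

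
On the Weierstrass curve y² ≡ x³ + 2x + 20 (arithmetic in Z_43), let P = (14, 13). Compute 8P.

O

Double-and-add on 8 = (1000)₂. Start with P = (14, 13) for the leading 1-bit.
double: tangent at (14, 13): λ = (3·14² + 2)/(2·13) ≡ 31/26. 26⁻¹ ≡ 5 (mod 43), so λ ≡ 31·5 ≡ 26.
  x = λ² - 14 - 14 = 676 - 28 ≡ 3; y = λ·(14 - 3) - 13 ≡ 15. → (3, 15)
double: tangent at (3, 15): λ = (3·3² + 2)/(2·15) ≡ 29/30. 30⁻¹ ≡ 33 (mod 43) since 30·33 = 990 ≡ 1, so λ ≡ 29·33 ≡ 11.
  x = λ² - 3 - 3 = 121 - 6 ≡ 29; y = λ·(3 - 29) - 15 ≡ 0. → (29, 0)
double: (29, 0) + (29, 0): same x and y₁ ≡ -y₂, so the sum is O.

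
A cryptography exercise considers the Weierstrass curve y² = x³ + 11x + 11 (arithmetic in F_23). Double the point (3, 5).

tangent at (3, 5): λ = (3·3² + 11)/(2·5) ≡ 15/10. 10⁻¹ ≡ 7 (mod 23), so λ ≡ 15·7 ≡ 13.
  x = λ² - 3 - 3 = 169 - 6 ≡ 2; y = λ·(3 - 2) - 5 ≡ 8. → (2, 8)

(2, 8)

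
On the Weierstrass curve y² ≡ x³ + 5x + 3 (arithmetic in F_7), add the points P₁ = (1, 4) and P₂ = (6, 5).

(1, 4) + (6, 5). λ = (5 - 4)/(6 - 1) ≡ 1/5 mod 7. 5⁻¹ ≡ 3 (mod 7), so λ ≡ 3.
  x = λ² - 1 - 6 = 9 - 7 ≡ 2; y = λ·(1 - 2) - 4 ≡ 0. → (2, 0)

(2, 0)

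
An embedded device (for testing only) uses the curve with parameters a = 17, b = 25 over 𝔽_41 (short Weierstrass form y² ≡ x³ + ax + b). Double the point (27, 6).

(23, 18)

tangent at (27, 6): λ = (3·27² + 17)/(2·6) ≡ 31/12. 12⁻¹ ≡ 24 (mod 41) since 12·24 = 288 ≡ 1, so λ ≡ 31·24 ≡ 6.
  x = λ² - 27 - 27 = 36 - 54 ≡ 23; y = λ·(27 - 23) - 6 ≡ 18. → (23, 18)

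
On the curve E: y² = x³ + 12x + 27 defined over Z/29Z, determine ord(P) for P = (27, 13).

7

2P: tangent at (27, 13): λ = (3·27² + 12)/(2·13) ≡ 24/26. 26⁻¹ ≡ 19 (mod 29), so λ ≡ 24·19 ≡ 21.
  x = λ² - 27 - 27 = 441 - 54 ≡ 10; y = λ·(27 - 10) - 13 ≡ 25. → (10, 25)
3P: (10, 25) + (27, 13). λ = (13 - 25)/(27 - 10) ≡ 17/17 mod 29. 17⁻¹ ≡ 12 (mod 29), so λ ≡ 1.
  x = λ² - 10 - 27 = 1 - 37 ≡ 22; y = λ·(10 - 22) - 25 ≡ 21. → (22, 21)
4P: (22, 21) + (27, 13). λ = (13 - 21)/(27 - 22) ≡ 21/5 mod 29. 5⁻¹ ≡ 6 (mod 29), so λ ≡ 10.
  x = λ² - 22 - 27 = 100 - 49 ≡ 22; y = λ·(22 - 22) - 21 ≡ 8. → (22, 8)
5P: (22, 8) + (27, 13). λ = (13 - 8)/(27 - 22) ≡ 5/5 mod 29. 5⁻¹ ≡ 6 (mod 29), so λ ≡ 1.
  x = λ² - 22 - 27 = 1 - 49 ≡ 10; y = λ·(22 - 10) - 8 ≡ 4. → (10, 4)
6P: (10, 4) + (27, 13). λ = (13 - 4)/(27 - 10) ≡ 9/17 mod 29. 17⁻¹ ≡ 12 (mod 29) since 17·12 = 204 ≡ 1, so λ ≡ 21.
  x = λ² - 10 - 27 = 441 - 37 ≡ 27; y = λ·(10 - 27) - 4 ≡ 16. → (27, 16)
7P: (27, 16) + (27, 13): same x and y₁ ≡ -y₂, so the sum is the point at infinity.
7P = the point at infinity, so the order is 7.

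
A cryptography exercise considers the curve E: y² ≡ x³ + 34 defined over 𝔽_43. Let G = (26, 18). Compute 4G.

Repeated addition: build up to 4G.
2G: tangent at (26, 18): λ = (3·26² + 0)/(2·18) ≡ 7/36. 36⁻¹ ≡ 6 (mod 43) since 36·6 = 216 ≡ 1, so λ ≡ 7·6 ≡ 42.
  x = λ² - 26 - 26 = 1764 - 52 ≡ 35; y = λ·(26 - 35) - 18 ≡ 34. → (35, 34)
3G: (35, 34) + (26, 18). λ = (18 - 34)/(26 - 35) ≡ 27/34 mod 43. 34⁻¹ ≡ 19 (mod 43) since 34·19 = 646 ≡ 1, so λ ≡ 40.
  x = λ² - 35 - 26 = 1600 - 61 ≡ 34; y = λ·(35 - 34) - 34 ≡ 6. → (34, 6)
4G: (34, 6) + (26, 18). λ = (18 - 6)/(26 - 34) ≡ 12/35 mod 43. 35⁻¹ ≡ 16 (mod 43), so λ ≡ 20.
  x = λ² - 34 - 26 = 400 - 60 ≡ 39; y = λ·(34 - 39) - 6 ≡ 23. → (39, 23)

(39, 23)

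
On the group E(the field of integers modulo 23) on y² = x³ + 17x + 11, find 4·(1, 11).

(22, 4)

Write G = (1, 11).
Double-and-add on 4 = (100)₂. Start with G = (1, 11) for the leading 1-bit.
double: tangent at (1, 11): λ = (3·1² + 17)/(2·11) ≡ 20/22. 22⁻¹ ≡ 22 (mod 23), so λ ≡ 20·22 ≡ 3.
  x = λ² - 1 - 1 = 9 - 2 ≡ 7; y = λ·(1 - 7) - 11 ≡ 17. → (7, 17)
double: tangent at (7, 17): λ = (3·7² + 17)/(2·17) ≡ 3/11. 11⁻¹ ≡ 21 (mod 23), so λ ≡ 3·21 ≡ 17.
  x = λ² - 7 - 7 = 289 - 14 ≡ 22; y = λ·(7 - 22) - 17 ≡ 4. → (22, 4)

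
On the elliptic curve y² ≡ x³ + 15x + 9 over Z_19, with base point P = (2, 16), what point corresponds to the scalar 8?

(2, 3)

Repeated addition: build up to 8P.
2P: tangent at (2, 16): λ = (3·2² + 15)/(2·16) ≡ 8/13. 13⁻¹ ≡ 3 (mod 19), so λ ≡ 8·3 ≡ 5.
  x = λ² - 2 - 2 = 25 - 4 ≡ 2; y = λ·(2 - 2) - 16 ≡ 3. → (2, 3)
3P: (2, 3) + (2, 16): same x and y₁ ≡ -y₂, so the sum is ∞.
4P: ∞ + (2, 16) = (2, 16) (identity).
5P: tangent at (2, 16): λ = (3·2² + 15)/(2·16) ≡ 8/13. 13⁻¹ ≡ 3 (mod 19), so λ ≡ 8·3 ≡ 5.
  x = λ² - 2 - 2 = 25 - 4 ≡ 2; y = λ·(2 - 2) - 16 ≡ 3. → (2, 3)
6P: (2, 3) + (2, 16): same x and y₁ ≡ -y₂, so the sum is ∞.
7P: ∞ + (2, 16) = (2, 16) (identity).
8P: tangent at (2, 16): λ = (3·2² + 15)/(2·16) ≡ 8/13. 13⁻¹ ≡ 3 (mod 19) since 13·3 = 39 ≡ 1, so λ ≡ 8·3 ≡ 5.
  x = λ² - 2 - 2 = 25 - 4 ≡ 2; y = λ·(2 - 2) - 16 ≡ 3. → (2, 3)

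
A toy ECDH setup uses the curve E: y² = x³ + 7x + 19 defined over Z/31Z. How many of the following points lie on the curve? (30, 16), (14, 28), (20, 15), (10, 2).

(30, 16): 16² ≡ 8, rhs ≡ 11 → off.
(14, 28): 28² ≡ 9, rhs ≡ 9 → on.
(20, 15): 15² ≡ 8, rhs ≡ 6 → off.
(10, 2): 2² ≡ 4, rhs ≡ 4 → on.

2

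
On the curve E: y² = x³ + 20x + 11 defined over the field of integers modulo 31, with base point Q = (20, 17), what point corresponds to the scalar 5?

(5, 22)

Double-and-add on 5 = (101)₂. Start with Q = (20, 17) for the leading 1-bit.
double: tangent at (20, 17): λ = (3·20² + 20)/(2·17) ≡ 11/3. 3⁻¹ ≡ 21 (mod 31), so λ ≡ 11·21 ≡ 14.
  x = λ² - 20 - 20 = 196 - 40 ≡ 1; y = λ·(20 - 1) - 17 ≡ 1. → (1, 1)
double: tangent at (1, 1): λ = (3·1² + 20)/(2·1) ≡ 23/2. 2⁻¹ ≡ 16 (mod 31), so λ ≡ 23·16 ≡ 27.
  x = λ² - 1 - 1 = 729 - 2 ≡ 14; y = λ·(1 - 14) - 1 ≡ 20. → (14, 20)
add Q: (14, 20) + (20, 17). λ = (17 - 20)/(20 - 14) ≡ 28/6 mod 31. 6⁻¹ ≡ 26 (mod 31), so λ ≡ 15.
  x = λ² - 14 - 20 = 225 - 34 ≡ 5; y = λ·(14 - 5) - 20 ≡ 22. → (5, 22)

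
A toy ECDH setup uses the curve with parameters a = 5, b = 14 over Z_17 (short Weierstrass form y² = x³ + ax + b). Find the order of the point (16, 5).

7

2P: tangent at (16, 5): λ = (3·16² + 5)/(2·5) ≡ 8/10. 10⁻¹ ≡ 12 (mod 17) since 10·12 = 120 ≡ 1, so λ ≡ 8·12 ≡ 11.
  x = λ² - 16 - 16 = 121 - 32 ≡ 4; y = λ·(16 - 4) - 5 ≡ 8. → (4, 8)
3P: (4, 8) + (16, 5). λ = (5 - 8)/(16 - 4) ≡ 14/12 mod 17. 12⁻¹ ≡ 10 (mod 17) since 12·10 = 120 ≡ 1, so λ ≡ 4.
  x = λ² - 4 - 16 = 16 - 20 ≡ 13; y = λ·(4 - 13) - 8 ≡ 7. → (13, 7)
4P: (13, 7) + (16, 5). λ = (5 - 7)/(16 - 13) ≡ 15/3 mod 17. 3⁻¹ ≡ 6 (mod 17), so λ ≡ 5.
  x = λ² - 13 - 16 = 25 - 29 ≡ 13; y = λ·(13 - 13) - 7 ≡ 10. → (13, 10)
5P: (13, 10) + (16, 5). λ = (5 - 10)/(16 - 13) ≡ 12/3 mod 17. 3⁻¹ ≡ 6 (mod 17), so λ ≡ 4.
  x = λ² - 13 - 16 = 16 - 29 ≡ 4; y = λ·(13 - 4) - 10 ≡ 9. → (4, 9)
6P: (4, 9) + (16, 5). λ = (5 - 9)/(16 - 4) ≡ 13/12 mod 17. 12⁻¹ ≡ 10 (mod 17) since 12·10 = 120 ≡ 1, so λ ≡ 11.
  x = λ² - 4 - 16 = 121 - 20 ≡ 16; y = λ·(4 - 16) - 9 ≡ 12. → (16, 12)
7P: (16, 12) + (16, 5): same x and y₁ ≡ -y₂, so the sum is the point at infinity.
7P = the point at infinity, so the order is 7.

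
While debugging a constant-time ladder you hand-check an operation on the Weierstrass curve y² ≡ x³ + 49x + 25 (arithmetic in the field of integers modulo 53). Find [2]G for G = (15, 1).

(51, 5)

tangent at (15, 1): λ = (3·15² + 49)/(2·1) ≡ 35/2. 2⁻¹ ≡ 27 (mod 53), so λ ≡ 35·27 ≡ 44.
  x = λ² - 15 - 15 = 1936 - 30 ≡ 51; y = λ·(15 - 51) - 1 ≡ 5. → (51, 5)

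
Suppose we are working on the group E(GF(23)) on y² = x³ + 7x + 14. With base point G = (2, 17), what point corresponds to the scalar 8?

Double-and-add on 8 = (1000)₂. Start with G = (2, 17) for the leading 1-bit.
double: tangent at (2, 17): λ = (3·2² + 7)/(2·17) ≡ 19/11. 11⁻¹ ≡ 21 (mod 23) since 11·21 = 231 ≡ 1, so λ ≡ 19·21 ≡ 8.
  x = λ² - 2 - 2 = 64 - 4 ≡ 14; y = λ·(2 - 14) - 17 ≡ 2. → (14, 2)
double: tangent at (14, 2): λ = (3·14² + 7)/(2·2) ≡ 20/4. 4⁻¹ ≡ 6 (mod 23) since 4·6 = 24 ≡ 1, so λ ≡ 20·6 ≡ 5.
  x = λ² - 14 - 14 = 25 - 28 ≡ 20; y = λ·(14 - 20) - 2 ≡ 14. → (20, 14)
double: tangent at (20, 14): λ = (3·20² + 7)/(2·14) ≡ 11/5. 5⁻¹ ≡ 14 (mod 23), so λ ≡ 11·14 ≡ 16.
  x = λ² - 20 - 20 = 256 - 40 ≡ 9; y = λ·(20 - 9) - 14 ≡ 1. → (9, 1)

(9, 1)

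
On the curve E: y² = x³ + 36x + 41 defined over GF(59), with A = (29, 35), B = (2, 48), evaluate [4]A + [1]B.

First 4A:
Repeated addition: build up to 4A.
2A: tangent at (29, 35): λ = (3·29² + 36)/(2·35) ≡ 22/11. 11⁻¹ ≡ 43 (mod 59), so λ ≡ 22·43 ≡ 2.
  x = λ² - 29 - 29 = 4 - 58 ≡ 5; y = λ·(29 - 5) - 35 ≡ 13. → (5, 13)
3A: (5, 13) + (29, 35). λ = (35 - 13)/(29 - 5) ≡ 22/24 mod 59. 24⁻¹ ≡ 32 (mod 59), so λ ≡ 55.
  x = λ² - 5 - 29 = 3025 - 34 ≡ 41; y = λ·(5 - 41) - 13 ≡ 13. → (41, 13)
4A: (41, 13) + (29, 35). λ = (35 - 13)/(29 - 41) ≡ 22/47 mod 59. 47⁻¹ ≡ 54 (mod 59), so λ ≡ 8.
  x = λ² - 41 - 29 = 64 - 70 ≡ 53; y = λ·(41 - 53) - 13 ≡ 9. → (53, 9)
4A = (53, 9).
Finally 4A + B:
(53, 9) + (2, 48). λ = (48 - 9)/(2 - 53) ≡ 39/8 mod 59. 8⁻¹ ≡ 37 (mod 59) since 8·37 = 296 ≡ 1, so λ ≡ 27.
  x = λ² - 53 - 2 = 729 - 55 ≡ 25; y = λ·(53 - 25) - 9 ≡ 39. → (25, 39)

(25, 39)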